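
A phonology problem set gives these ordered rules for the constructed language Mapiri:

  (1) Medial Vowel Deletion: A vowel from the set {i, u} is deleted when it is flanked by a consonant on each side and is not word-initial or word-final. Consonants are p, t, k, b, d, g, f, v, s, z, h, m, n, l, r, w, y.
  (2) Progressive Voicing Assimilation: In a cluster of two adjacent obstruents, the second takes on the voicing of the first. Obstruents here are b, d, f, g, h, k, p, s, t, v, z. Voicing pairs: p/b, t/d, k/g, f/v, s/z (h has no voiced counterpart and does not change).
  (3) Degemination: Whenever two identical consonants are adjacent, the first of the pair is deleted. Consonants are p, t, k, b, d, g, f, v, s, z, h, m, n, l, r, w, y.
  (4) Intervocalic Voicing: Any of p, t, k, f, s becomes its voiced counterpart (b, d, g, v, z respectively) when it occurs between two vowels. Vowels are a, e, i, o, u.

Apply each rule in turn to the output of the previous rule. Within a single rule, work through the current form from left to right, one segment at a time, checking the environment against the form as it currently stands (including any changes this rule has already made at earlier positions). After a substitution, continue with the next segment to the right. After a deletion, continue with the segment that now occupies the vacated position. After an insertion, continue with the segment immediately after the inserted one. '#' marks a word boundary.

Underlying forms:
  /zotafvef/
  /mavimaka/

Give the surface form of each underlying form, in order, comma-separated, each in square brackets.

[zodavef], [mavmaga]

/zotafvef/:
  (1) Medial Vowel Deletion: no change — [zotafvef]
  (2) Progressive Voicing Assimilation: [zotafvef] → [zotaffef]
  (3) Degemination: [zotaffef] → [zotafef]
  (4) Intervocalic Voicing: [zotafef] → [zodavef]
/mavimaka/:
  (1) Medial Vowel Deletion: [mavimaka] → [mavmaka]
  (2) Progressive Voicing Assimilation: no change — [mavmaka]
  (3) Degemination: no change — [mavmaka]
  (4) Intervocalic Voicing: [mavmaka] → [mavmaga]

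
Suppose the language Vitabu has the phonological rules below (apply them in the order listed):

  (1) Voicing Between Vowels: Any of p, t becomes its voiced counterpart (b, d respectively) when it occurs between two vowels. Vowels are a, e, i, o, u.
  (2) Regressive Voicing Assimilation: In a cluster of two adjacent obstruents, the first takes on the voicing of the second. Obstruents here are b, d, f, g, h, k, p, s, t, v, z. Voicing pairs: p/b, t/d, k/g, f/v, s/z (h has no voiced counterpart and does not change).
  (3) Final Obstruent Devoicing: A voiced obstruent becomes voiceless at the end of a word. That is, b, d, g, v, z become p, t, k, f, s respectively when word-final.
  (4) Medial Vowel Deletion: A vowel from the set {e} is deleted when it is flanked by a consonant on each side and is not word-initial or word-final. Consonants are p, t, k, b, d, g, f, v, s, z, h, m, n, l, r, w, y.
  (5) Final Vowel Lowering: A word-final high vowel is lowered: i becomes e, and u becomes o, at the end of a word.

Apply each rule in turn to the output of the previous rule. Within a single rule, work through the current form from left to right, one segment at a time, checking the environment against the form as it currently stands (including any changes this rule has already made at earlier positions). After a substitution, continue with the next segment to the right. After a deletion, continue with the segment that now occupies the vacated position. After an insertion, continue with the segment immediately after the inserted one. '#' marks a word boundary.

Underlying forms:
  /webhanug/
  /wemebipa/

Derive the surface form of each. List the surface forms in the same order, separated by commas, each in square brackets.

/webhanug/:
  (1) Voicing Between Vowels: no change — [webhanug]
  (2) Regressive Voicing Assimilation: [webhanug] → [wephanug]
  (3) Final Obstruent Devoicing: [wephanug] → [wephanuk]
  (4) Medial Vowel Deletion: [wephanuk] → [wphanuk]
  (5) Final Vowel Lowering: no change — [wphanuk]
/wemebipa/:
  (1) Voicing Between Vowels: [wemebipa] → [wemebiba]
  (2) Regressive Voicing Assimilation: no change — [wemebiba]
  (3) Final Obstruent Devoicing: no change — [wemebiba]
  (4) Medial Vowel Deletion: [wemebiba] → [wmbiba]
  (5) Final Vowel Lowering: no change — [wmbiba]

[wphanuk], [wmbiba]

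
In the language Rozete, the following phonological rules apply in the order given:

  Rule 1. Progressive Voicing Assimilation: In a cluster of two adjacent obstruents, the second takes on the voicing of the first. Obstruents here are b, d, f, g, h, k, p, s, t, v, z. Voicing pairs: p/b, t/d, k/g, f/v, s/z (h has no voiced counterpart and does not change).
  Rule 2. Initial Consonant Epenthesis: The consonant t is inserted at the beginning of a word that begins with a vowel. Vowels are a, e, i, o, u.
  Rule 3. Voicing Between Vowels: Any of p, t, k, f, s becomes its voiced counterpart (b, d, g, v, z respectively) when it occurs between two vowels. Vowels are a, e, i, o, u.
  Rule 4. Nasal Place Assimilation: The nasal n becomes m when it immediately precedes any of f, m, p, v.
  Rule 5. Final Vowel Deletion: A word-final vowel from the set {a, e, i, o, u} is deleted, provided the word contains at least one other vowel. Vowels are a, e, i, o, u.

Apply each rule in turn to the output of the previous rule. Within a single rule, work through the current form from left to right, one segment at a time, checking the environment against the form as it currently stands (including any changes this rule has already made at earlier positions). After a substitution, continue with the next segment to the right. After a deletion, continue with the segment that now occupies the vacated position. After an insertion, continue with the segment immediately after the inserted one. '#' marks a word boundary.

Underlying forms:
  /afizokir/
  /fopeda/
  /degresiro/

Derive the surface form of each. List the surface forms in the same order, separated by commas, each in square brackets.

[tavizogir], [fobed], [degrezir]

/afizokir/:
  Rule 1 Progressive Voicing Assimilation: no change — [afizokir]
  Rule 2 Initial Consonant Epenthesis: [afizokir] → [tafizokir]
  Rule 3 Voicing Between Vowels: [tafizokir] → [tavizogir]
  Rule 4 Nasal Place Assimilation: no change — [tavizogir]
  Rule 5 Final Vowel Deletion: no change — [tavizogir]
/fopeda/:
  Rule 1 Progressive Voicing Assimilation: no change — [fopeda]
  Rule 2 Initial Consonant Epenthesis: no change — [fopeda]
  Rule 3 Voicing Between Vowels: [fopeda] → [fobeda]
  Rule 4 Nasal Place Assimilation: no change — [fobeda]
  Rule 5 Final Vowel Deletion: [fobeda] → [fobed]
/degresiro/:
  Rule 1 Progressive Voicing Assimilation: no change — [degresiro]
  Rule 2 Initial Consonant Epenthesis: no change — [degresiro]
  Rule 3 Voicing Between Vowels: [degresiro] → [degreziro]
  Rule 4 Nasal Place Assimilation: no change — [degreziro]
  Rule 5 Final Vowel Deletion: [degreziro] → [degrezir]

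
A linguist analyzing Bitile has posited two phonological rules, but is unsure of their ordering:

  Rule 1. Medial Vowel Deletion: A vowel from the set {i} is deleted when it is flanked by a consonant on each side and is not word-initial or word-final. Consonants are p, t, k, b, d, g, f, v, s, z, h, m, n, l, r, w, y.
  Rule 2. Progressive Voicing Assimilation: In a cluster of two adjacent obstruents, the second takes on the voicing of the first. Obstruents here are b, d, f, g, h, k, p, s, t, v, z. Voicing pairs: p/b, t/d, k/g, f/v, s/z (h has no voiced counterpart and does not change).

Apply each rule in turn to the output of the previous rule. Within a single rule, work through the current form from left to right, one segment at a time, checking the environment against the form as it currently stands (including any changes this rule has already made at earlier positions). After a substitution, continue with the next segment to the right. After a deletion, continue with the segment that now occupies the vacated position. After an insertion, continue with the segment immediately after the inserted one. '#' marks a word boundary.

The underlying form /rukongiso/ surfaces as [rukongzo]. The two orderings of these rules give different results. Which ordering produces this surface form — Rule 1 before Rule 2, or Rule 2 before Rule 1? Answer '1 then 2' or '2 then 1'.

1 then 2

Order 1 then 2:
  1 Medial Vowel Deletion: [rukongiso] → [rukongso]
  2 Progressive Voicing Assimilation: [rukongso] → [rukongzo]
  result: [rukongzo]
Order 2 then 1:
  2 Progressive Voicing Assimilation: no change — [rukongiso]
  1 Medial Vowel Deletion: [rukongiso] → [rukongso]
  result: [rukongso]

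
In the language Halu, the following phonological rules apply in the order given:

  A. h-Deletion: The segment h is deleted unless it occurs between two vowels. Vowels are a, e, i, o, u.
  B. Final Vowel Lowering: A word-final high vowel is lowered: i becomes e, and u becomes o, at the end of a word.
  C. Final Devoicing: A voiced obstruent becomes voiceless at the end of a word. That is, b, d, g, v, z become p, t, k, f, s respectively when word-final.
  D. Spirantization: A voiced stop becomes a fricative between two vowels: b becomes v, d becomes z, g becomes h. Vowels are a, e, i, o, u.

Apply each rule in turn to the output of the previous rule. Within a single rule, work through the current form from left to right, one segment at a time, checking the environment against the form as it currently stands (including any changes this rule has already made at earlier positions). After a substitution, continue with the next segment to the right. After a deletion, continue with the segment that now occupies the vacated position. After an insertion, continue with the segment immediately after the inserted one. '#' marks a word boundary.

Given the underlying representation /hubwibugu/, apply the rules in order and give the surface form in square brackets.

A h-Deletion: [hubwibugu] → [ubwibugu]
B Final Vowel Lowering: [ubwibugu] → [ubwibugo]
C Final Devoicing: no change — [ubwibugo]
D Spirantization: [ubwibugo] → [ubwivuho]

[ubwivuho]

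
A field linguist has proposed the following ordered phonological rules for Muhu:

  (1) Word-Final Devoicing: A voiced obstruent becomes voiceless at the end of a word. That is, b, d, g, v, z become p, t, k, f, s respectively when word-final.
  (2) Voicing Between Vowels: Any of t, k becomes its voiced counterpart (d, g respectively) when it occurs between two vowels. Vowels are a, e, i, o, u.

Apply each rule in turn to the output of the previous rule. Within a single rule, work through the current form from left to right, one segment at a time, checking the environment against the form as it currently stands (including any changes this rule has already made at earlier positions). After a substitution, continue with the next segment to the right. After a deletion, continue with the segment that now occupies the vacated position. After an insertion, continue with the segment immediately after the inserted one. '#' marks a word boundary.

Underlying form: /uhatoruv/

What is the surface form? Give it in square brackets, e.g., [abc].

[uhadoruf]

(1) Word-Final Devoicing: [uhatoruv] → [uhatoruf]
(2) Voicing Between Vowels: [uhatoruf] → [uhadoruf]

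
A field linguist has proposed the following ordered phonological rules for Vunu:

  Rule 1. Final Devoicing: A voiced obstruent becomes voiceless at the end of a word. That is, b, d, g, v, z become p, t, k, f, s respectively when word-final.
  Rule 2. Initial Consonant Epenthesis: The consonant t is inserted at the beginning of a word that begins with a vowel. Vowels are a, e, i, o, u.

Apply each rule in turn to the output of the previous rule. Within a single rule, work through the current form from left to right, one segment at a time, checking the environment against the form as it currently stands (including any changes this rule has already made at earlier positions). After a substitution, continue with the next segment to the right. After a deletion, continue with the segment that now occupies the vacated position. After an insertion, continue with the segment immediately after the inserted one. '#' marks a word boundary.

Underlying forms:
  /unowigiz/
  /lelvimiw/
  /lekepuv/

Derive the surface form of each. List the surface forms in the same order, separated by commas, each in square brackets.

/unowigiz/:
  Rule 1 Final Devoicing: [unowigiz] → [unowigis]
  Rule 2 Initial Consonant Epenthesis: [unowigis] → [tunowigis]
/lelvimiw/:
  Rule 1 Final Devoicing: no change — [lelvimiw]
  Rule 2 Initial Consonant Epenthesis: no change — [lelvimiw]
/lekepuv/:
  Rule 1 Final Devoicing: [lekepuv] → [lekepuf]
  Rule 2 Initial Consonant Epenthesis: no change — [lekepuf]

[tunowigis], [lelvimiw], [lekepuf]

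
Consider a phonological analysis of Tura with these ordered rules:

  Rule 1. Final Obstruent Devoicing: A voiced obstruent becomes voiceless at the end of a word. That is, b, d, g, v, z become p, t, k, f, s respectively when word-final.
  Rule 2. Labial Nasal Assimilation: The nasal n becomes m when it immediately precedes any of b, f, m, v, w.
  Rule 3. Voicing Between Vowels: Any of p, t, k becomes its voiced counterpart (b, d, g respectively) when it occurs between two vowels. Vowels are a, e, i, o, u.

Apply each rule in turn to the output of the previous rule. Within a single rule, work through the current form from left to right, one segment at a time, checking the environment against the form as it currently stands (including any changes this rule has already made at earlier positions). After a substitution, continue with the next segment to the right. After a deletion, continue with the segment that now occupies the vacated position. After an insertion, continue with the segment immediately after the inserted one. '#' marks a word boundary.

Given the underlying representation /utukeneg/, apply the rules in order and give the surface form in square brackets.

[udugenek]

Rule 1 Final Obstruent Devoicing: [utukeneg] → [utukenek]
Rule 2 Labial Nasal Assimilation: no change — [utukenek]
Rule 3 Voicing Between Vowels: [utukenek] → [udugenek]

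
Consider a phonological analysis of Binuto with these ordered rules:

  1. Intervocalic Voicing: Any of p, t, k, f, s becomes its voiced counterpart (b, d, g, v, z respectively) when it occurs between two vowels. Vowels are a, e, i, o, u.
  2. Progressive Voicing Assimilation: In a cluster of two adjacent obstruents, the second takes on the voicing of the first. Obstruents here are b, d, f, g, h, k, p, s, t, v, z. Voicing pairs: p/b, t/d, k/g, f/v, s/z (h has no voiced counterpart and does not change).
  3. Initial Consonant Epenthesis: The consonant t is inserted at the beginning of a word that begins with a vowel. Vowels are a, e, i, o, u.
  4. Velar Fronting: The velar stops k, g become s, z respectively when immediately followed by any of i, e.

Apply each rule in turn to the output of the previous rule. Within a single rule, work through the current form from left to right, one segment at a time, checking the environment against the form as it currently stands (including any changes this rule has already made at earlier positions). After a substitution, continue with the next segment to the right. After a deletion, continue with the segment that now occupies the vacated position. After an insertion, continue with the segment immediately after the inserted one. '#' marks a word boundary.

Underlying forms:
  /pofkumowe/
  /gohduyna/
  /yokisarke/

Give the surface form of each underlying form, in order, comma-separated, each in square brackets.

[pofkumowe], [gohtuyna], [yozizarse]

/pofkumowe/:
  1 Intervocalic Voicing: no change — [pofkumowe]
  2 Progressive Voicing Assimilation: no change — [pofkumowe]
  3 Initial Consonant Epenthesis: no change — [pofkumowe]
  4 Velar Fronting: no change — [pofkumowe]
/gohduyna/:
  1 Intervocalic Voicing: no change — [gohduyna]
  2 Progressive Voicing Assimilation: [gohduyna] → [gohtuyna]
  3 Initial Consonant Epenthesis: no change — [gohtuyna]
  4 Velar Fronting: no change — [gohtuyna]
/yokisarke/:
  1 Intervocalic Voicing: [yokisarke] → [yogizarke]
  2 Progressive Voicing Assimilation: no change — [yogizarke]
  3 Initial Consonant Epenthesis: no change — [yogizarke]
  4 Velar Fronting: [yogizarke] → [yozizarse]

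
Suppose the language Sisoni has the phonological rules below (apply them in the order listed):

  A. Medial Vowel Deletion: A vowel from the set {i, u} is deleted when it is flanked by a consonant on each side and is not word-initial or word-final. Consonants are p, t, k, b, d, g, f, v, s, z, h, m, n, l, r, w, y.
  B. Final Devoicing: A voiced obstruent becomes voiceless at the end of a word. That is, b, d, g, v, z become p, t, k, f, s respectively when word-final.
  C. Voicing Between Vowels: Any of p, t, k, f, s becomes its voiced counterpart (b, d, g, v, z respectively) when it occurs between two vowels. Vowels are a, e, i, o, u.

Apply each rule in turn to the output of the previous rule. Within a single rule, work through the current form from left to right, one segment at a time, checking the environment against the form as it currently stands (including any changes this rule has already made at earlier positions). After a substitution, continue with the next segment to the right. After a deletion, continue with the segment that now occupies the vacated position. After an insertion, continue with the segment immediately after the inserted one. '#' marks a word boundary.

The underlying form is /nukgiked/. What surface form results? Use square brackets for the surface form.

A Medial Vowel Deletion: [nukgiked] → [nkgked]
B Final Devoicing: [nkgked] → [nkgket]
C Voicing Between Vowels: no change — [nkgket]

[nkgket]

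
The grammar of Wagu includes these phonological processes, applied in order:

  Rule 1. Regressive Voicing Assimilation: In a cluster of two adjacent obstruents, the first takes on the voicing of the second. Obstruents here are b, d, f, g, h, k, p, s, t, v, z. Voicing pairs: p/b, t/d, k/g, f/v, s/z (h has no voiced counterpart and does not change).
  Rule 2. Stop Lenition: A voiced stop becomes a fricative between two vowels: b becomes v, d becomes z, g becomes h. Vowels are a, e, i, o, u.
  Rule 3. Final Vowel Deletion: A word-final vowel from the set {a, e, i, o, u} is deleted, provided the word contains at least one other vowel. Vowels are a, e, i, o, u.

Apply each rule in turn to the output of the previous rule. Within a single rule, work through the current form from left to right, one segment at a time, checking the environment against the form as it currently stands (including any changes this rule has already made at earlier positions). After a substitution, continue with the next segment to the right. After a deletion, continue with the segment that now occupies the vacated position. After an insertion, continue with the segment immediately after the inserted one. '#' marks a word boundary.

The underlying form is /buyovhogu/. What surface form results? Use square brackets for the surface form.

Rule 1 Regressive Voicing Assimilation: [buyovhogu] → [buyofhogu]
Rule 2 Stop Lenition: [buyofhogu] → [buyofhohu]
Rule 3 Final Vowel Deletion: [buyofhohu] → [buyofhoh]

[buyofhoh]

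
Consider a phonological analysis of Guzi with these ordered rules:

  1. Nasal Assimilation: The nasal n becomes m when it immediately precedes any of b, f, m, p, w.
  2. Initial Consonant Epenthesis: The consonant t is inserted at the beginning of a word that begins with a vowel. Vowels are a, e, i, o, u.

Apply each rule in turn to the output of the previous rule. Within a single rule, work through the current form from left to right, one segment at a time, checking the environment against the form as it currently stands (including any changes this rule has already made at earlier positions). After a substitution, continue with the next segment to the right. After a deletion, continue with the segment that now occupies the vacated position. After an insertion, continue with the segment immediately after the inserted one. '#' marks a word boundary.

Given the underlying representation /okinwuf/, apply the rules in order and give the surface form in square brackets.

1 Nasal Assimilation: [okinwuf] → [okimwuf]
2 Initial Consonant Epenthesis: [okimwuf] → [tokimwuf]

[tokimwuf]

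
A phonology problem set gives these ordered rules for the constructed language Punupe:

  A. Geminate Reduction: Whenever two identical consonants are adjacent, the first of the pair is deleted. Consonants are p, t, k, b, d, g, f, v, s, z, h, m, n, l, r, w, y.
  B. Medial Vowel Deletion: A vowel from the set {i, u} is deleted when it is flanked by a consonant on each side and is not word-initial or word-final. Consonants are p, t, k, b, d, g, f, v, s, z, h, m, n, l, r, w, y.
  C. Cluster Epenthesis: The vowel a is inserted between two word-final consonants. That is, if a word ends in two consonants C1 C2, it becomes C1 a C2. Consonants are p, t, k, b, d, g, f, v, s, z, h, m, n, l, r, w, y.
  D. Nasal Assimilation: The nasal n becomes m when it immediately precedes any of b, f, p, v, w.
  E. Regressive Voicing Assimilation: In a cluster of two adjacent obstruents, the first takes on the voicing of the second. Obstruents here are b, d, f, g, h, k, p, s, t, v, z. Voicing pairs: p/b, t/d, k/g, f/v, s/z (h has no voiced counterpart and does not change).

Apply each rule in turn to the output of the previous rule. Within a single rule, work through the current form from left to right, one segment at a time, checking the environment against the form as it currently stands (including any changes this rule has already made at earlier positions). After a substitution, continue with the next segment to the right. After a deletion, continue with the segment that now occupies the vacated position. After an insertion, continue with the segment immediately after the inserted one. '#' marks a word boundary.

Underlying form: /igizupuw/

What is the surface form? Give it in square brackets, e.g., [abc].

[igspaw]

A Geminate Reduction: no change — [igizupuw]
B Medial Vowel Deletion: [igizupuw] → [igzpw]
C Cluster Epenthesis: [igzpw] → [igzpaw]
D Nasal Assimilation: no change — [igzpaw]
E Regressive Voicing Assimilation: [igzpaw] → [igspaw]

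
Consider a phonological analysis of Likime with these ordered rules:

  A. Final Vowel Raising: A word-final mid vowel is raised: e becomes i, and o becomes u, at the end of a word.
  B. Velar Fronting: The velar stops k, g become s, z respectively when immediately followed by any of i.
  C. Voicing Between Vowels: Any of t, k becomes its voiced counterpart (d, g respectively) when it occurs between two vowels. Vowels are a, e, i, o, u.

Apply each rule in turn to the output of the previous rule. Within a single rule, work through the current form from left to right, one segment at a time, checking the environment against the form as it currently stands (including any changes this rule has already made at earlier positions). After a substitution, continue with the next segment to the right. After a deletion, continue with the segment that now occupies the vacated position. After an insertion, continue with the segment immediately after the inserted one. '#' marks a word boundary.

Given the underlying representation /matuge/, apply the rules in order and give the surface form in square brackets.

A Final Vowel Raising: [matuge] → [matugi]
B Velar Fronting: [matugi] → [matuzi]
C Voicing Between Vowels: [matuzi] → [maduzi]

[maduzi]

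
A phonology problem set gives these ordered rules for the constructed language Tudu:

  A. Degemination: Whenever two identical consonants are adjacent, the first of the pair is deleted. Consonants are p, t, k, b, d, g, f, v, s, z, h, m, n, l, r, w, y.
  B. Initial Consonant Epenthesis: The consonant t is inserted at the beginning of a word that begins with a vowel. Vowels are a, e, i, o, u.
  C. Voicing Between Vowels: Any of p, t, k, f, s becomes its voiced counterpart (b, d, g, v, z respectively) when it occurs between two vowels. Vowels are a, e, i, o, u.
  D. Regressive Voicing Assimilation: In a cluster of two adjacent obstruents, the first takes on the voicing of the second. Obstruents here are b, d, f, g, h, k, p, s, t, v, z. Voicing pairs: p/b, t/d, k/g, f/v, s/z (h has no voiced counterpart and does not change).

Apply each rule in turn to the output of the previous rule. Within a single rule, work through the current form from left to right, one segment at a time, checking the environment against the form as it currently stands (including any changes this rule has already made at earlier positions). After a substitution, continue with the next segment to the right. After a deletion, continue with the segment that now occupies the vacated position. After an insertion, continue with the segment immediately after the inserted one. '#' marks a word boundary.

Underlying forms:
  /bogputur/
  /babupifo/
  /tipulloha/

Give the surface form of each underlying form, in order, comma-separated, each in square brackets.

[bokpudur], [babubivo], [tibuloha]

/bogputur/:
  A Degemination: no change — [bogputur]
  B Initial Consonant Epenthesis: no change — [bogputur]
  C Voicing Between Vowels: [bogputur] → [bogpudur]
  D Regressive Voicing Assimilation: [bogpudur] → [bokpudur]
/babupifo/:
  A Degemination: no change — [babupifo]
  B Initial Consonant Epenthesis: no change — [babupifo]
  C Voicing Between Vowels: [babupifo] → [babubivo]
  D Regressive Voicing Assimilation: no change — [babubivo]
/tipulloha/:
  A Degemination: [tipulloha] → [tipuloha]
  B Initial Consonant Epenthesis: no change — [tipuloha]
  C Voicing Between Vowels: [tipuloha] → [tibuloha]
  D Regressive Voicing Assimilation: no change — [tibuloha]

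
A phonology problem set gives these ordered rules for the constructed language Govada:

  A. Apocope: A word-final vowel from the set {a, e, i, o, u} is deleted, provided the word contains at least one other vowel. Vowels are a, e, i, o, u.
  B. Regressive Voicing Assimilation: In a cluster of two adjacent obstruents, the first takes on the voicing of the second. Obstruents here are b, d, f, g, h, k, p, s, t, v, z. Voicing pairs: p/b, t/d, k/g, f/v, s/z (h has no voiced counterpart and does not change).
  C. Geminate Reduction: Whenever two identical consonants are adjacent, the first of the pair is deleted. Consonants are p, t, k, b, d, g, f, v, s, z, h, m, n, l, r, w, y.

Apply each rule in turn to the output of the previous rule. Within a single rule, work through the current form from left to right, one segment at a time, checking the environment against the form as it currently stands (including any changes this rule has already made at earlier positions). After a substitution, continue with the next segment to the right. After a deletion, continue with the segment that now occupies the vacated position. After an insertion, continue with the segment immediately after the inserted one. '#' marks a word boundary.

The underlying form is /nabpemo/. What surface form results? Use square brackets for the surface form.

[napem]

A Apocope: [nabpemo] → [nabpem]
B Regressive Voicing Assimilation: [nabpem] → [nappem]
C Geminate Reduction: [nappem] → [napem]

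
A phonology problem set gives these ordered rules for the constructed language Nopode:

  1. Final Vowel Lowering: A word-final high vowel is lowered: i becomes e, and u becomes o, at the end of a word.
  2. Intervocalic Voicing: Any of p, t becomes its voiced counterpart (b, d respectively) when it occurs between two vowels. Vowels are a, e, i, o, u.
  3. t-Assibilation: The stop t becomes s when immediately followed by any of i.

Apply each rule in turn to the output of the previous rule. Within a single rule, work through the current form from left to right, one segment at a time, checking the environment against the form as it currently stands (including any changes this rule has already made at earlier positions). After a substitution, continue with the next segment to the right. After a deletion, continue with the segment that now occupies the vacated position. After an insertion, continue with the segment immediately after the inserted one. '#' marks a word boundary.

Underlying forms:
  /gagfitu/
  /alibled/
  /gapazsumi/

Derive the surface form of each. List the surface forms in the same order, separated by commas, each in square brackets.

/gagfitu/:
  1 Final Vowel Lowering: [gagfitu] → [gagfito]
  2 Intervocalic Voicing: [gagfito] → [gagfido]
  3 t-Assibilation: no change — [gagfido]
/alibled/:
  1 Final Vowel Lowering: no change — [alibled]
  2 Intervocalic Voicing: no change — [alibled]
  3 t-Assibilation: no change — [alibled]
/gapazsumi/:
  1 Final Vowel Lowering: [gapazsumi] → [gapazsume]
  2 Intervocalic Voicing: [gapazsume] → [gabazsume]
  3 t-Assibilation: no change — [gabazsume]

[gagfido], [alibled], [gabazsume]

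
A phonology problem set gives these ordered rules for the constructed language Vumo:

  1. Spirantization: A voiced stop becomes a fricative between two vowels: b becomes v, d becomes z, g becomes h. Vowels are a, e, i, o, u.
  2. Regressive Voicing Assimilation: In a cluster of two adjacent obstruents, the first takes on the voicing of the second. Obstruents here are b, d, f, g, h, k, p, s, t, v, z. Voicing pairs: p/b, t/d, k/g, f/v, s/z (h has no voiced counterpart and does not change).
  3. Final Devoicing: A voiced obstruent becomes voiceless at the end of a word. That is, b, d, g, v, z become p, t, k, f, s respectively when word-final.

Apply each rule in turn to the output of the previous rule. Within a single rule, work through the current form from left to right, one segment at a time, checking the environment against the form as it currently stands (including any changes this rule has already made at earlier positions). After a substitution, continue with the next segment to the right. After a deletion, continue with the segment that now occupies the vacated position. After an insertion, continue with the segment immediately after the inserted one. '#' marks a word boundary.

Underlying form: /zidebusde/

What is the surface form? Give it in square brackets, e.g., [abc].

[zizevuzde]

1 Spirantization: [zidebusde] → [zizevusde]
2 Regressive Voicing Assimilation: [zizevusde] → [zizevuzde]
3 Final Devoicing: no change — [zizevuzde]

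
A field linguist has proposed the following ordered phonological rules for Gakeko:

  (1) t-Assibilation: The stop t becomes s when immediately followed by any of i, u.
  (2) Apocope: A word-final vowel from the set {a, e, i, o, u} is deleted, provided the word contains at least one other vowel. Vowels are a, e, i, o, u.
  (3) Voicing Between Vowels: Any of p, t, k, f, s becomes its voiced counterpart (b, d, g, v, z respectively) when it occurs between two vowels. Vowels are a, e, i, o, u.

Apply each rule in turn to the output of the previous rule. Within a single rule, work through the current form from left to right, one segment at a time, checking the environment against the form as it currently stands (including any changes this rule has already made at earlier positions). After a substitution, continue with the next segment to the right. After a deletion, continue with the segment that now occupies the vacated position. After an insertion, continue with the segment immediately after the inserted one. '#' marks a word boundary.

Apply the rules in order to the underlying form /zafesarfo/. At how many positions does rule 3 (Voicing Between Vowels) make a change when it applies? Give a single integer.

2

(1) t-Assibilation: no change — [zafesarfo]
(2) Apocope: [zafesarfo] → [zafesarf]
(3) Voicing Between Vowels: [zafesarf] → [zavezarf]
Rule 3 changed 2 position(s).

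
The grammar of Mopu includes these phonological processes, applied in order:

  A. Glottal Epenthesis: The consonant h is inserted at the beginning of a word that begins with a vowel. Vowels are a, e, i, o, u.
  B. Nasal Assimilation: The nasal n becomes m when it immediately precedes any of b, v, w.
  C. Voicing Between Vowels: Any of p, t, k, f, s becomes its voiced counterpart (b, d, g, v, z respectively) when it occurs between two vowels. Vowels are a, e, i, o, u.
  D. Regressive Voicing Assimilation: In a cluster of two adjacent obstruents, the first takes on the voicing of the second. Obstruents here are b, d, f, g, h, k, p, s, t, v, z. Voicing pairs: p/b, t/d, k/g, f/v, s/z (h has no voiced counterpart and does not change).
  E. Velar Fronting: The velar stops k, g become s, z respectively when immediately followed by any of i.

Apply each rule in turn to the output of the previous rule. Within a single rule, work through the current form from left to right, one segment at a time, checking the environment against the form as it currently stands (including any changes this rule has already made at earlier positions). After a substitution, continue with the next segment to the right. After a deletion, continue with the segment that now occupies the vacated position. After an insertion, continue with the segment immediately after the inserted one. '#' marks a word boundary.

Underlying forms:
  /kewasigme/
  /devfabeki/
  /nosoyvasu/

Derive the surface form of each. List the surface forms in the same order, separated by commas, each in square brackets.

/kewasigme/:
  A Glottal Epenthesis: no change — [kewasigme]
  B Nasal Assimilation: no change — [kewasigme]
  C Voicing Between Vowels: [kewasigme] → [kewazigme]
  D Regressive Voicing Assimilation: no change — [kewazigme]
  E Velar Fronting: no change — [kewazigme]
/devfabeki/:
  A Glottal Epenthesis: no change — [devfabeki]
  B Nasal Assimilation: no change — [devfabeki]
  C Voicing Between Vowels: [devfabeki] → [devfabegi]
  D Regressive Voicing Assimilation: [devfabegi] → [deffabegi]
  E Velar Fronting: [deffabegi] → [deffabezi]
/nosoyvasu/:
  A Glottal Epenthesis: no change — [nosoyvasu]
  B Nasal Assimilation: no change — [nosoyvasu]
  C Voicing Between Vowels: [nosoyvasu] → [nozoyvazu]
  D Regressive Voicing Assimilation: no change — [nozoyvazu]
  E Velar Fronting: no change — [nozoyvazu]

[kewazigme], [deffabezi], [nozoyvazu]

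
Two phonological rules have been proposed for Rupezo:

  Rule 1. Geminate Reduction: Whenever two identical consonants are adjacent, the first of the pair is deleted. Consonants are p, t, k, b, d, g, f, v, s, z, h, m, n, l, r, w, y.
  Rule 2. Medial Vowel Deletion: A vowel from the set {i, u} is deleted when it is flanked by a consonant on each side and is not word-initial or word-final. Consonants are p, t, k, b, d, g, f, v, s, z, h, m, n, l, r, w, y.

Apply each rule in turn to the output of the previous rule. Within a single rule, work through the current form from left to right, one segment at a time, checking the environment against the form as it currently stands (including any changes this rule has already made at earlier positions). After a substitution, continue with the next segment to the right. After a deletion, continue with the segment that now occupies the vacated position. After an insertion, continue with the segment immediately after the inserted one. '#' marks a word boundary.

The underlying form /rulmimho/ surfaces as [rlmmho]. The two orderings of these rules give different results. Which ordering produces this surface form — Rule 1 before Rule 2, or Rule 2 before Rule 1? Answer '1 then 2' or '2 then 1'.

1 then 2

Order 1 then 2:
  1 Geminate Reduction: no change — [rulmimho]
  2 Medial Vowel Deletion: [rulmimho] → [rlmmho]
  result: [rlmmho]
Order 2 then 1:
  2 Medial Vowel Deletion: [rulmimho] → [rlmmho]
  1 Geminate Reduction: [rlmmho] → [rlmho]
  result: [rlmho]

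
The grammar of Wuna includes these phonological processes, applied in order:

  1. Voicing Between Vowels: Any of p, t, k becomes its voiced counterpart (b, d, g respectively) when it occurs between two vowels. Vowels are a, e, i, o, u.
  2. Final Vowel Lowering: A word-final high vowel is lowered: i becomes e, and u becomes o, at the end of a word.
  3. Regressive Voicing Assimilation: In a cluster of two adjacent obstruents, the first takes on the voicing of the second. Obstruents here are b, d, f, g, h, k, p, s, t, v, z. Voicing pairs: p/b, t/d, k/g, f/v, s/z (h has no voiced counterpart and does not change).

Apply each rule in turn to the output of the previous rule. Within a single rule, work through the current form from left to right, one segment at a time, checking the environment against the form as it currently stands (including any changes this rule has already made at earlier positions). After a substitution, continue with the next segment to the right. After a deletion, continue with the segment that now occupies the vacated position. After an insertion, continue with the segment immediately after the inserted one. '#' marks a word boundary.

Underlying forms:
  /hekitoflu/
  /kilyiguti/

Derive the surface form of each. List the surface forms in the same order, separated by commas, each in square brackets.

[hegidoflo], [kilyigude]

/hekitoflu/:
  1 Voicing Between Vowels: [hekitoflu] → [hegidoflu]
  2 Final Vowel Lowering: [hegidoflu] → [hegidoflo]
  3 Regressive Voicing Assimilation: no change — [hegidoflo]
/kilyiguti/:
  1 Voicing Between Vowels: [kilyiguti] → [kilyigudi]
  2 Final Vowel Lowering: [kilyigudi] → [kilyigude]
  3 Regressive Voicing Assimilation: no change — [kilyigude]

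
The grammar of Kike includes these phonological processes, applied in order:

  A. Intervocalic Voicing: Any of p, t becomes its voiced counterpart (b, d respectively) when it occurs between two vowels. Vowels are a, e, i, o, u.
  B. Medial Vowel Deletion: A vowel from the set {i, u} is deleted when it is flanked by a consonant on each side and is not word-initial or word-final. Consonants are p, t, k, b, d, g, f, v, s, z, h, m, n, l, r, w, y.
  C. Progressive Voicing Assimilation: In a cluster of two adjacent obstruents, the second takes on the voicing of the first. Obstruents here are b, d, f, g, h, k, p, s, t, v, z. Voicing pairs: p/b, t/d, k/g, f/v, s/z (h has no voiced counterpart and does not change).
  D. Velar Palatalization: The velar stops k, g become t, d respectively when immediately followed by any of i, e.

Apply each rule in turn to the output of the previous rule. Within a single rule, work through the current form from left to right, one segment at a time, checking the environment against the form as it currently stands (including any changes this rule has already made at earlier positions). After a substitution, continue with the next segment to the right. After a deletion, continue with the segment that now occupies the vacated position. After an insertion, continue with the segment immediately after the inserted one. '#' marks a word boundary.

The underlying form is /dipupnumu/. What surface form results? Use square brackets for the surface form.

A Intervocalic Voicing: [dipupnumu] → [dibupnumu]
B Medial Vowel Deletion: [dibupnumu] → [dbpnmu]
C Progressive Voicing Assimilation: [dbpnmu] → [dbbnmu]
D Velar Palatalization: no change — [dbbnmu]

[dbbnmu]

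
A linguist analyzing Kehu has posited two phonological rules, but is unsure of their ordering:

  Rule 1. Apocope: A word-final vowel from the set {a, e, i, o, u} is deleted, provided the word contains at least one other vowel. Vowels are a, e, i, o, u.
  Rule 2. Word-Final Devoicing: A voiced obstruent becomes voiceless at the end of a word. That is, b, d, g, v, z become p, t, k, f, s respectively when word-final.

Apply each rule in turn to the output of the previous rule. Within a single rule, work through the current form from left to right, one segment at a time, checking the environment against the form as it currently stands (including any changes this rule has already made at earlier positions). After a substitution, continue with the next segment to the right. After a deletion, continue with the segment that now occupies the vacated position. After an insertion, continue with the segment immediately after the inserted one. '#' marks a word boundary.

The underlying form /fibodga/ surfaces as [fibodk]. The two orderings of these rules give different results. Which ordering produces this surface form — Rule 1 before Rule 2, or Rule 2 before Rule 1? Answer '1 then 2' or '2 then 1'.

Order 1 then 2:
  1 Apocope: [fibodga] → [fibodg]
  2 Word-Final Devoicing: [fibodg] → [fibodk]
  result: [fibodk]
Order 2 then 1:
  2 Word-Final Devoicing: no change — [fibodga]
  1 Apocope: [fibodga] → [fibodg]
  result: [fibodg]

1 then 2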